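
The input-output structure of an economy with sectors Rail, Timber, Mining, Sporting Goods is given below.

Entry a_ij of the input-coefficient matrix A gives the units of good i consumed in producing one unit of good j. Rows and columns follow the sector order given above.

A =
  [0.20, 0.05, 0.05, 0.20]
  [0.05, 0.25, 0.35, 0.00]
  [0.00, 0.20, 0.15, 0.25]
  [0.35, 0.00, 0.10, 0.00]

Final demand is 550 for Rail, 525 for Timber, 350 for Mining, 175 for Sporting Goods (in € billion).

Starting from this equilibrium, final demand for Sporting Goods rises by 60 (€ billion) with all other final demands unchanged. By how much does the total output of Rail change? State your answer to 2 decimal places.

Δx_R = 19.49

I − A =
  [   0.80    -0.05    -0.05    -0.20]
  [  -0.05     0.75    -0.35     0.00]
  [   0.00    -0.20     0.85    -0.25]
  [  -0.35     0.00    -0.10     1.00]
Compute the cofactors C_ij = (−1)^(i+j)·(3×3 minor ij) of I−A; the adjugate is their transpose:
adj(I−A) = Cᵀ =
  [ 0.548750   0.055250   0.070000   0.127250]
  [ 0.071875   0.596125   0.259000   0.079125]
  [ 0.075625   0.150375   0.545000   0.151375]
  [ 0.199625   0.034375   0.079000   0.451375]
det(I−A) = Σ_j (I−A)_1j·C_1j = (0.80)(0.548750) + (-0.05)(0.071875) + (-0.05)(0.075625) + (-0.20)(0.199625) = 0.3917
(I − A)⁻¹ = adj(I−A) / det(I−A) ≈
  [   1.4009     0.1411     0.1787     0.3249]
  [   0.1835     1.5219     0.6612     0.2020]
  [   0.1931     0.3839     1.3914     0.3865]
  [   0.5096     0.0878     0.2017     1.1523]
Δx = (I − A)⁻¹ Δd with Δd having +60 in the Sporting Goods component and 0 elsewhere.
So Δx_R = L_RS · (+60), where L_RS = adj(I−A)_RS / det(I−A) = 0.127250 / 0.3917.
Δx_R = 0.127250 × (+60) / 0.3917 = 7.635 / 0.3917 ≈ 19.49.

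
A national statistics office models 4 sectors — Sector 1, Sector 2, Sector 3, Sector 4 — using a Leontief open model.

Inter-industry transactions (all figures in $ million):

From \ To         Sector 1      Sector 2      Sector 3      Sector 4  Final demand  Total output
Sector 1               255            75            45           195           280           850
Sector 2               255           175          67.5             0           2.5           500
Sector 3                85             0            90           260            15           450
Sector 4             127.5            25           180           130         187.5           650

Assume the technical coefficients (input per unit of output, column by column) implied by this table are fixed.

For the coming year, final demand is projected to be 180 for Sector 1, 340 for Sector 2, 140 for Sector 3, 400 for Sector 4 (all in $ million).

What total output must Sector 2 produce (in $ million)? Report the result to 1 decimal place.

Technical coefficients a_ij = z_ij / X_j:
  a_11 = 255/850 = 0.30, a_21 = 255/850 = 0.30, a_31 = 85/850 = 0.10, a_41 = 127.5/850 = 0.15
  a_12 = 75/500 = 0.15, a_22 = 175/500 = 0.35, a_32 = 0/500 = 0.00, a_42 = 25/500 = 0.05
  a_13 = 45/450 = 0.10, a_23 = 67.5/450 = 0.15, a_33 = 90/450 = 0.20, a_43 = 180/450 = 0.40
  a_14 = 195/650 = 0.30, a_24 = 0/650 = 0.00, a_34 = 260/650 = 0.40, a_44 = 130/650 = 0.20
I − A =
  [   0.70    -0.15    -0.10    -0.30]
  [  -0.30     0.65    -0.15     0.00]
  [  -0.10     0.00     0.80    -0.40]
  [  -0.15    -0.05    -0.40     0.80]
Compute the cofactors C_ij = (−1)^(i+j)·(3×3 minor ij) of I−A; the adjugate is their transpose:
adj(I−A) = Cᵀ =
  [ 0.309000   0.086000   0.150250   0.191000]
  [ 0.165000   0.274000   0.137250   0.130500]
  [ 0.097000   0.036500   0.294250   0.183500]
  [ 0.116750   0.051500   0.183875   0.319250]
det(I−A) = Σ_j (I−A)_1j·C_1j = (0.70)(0.309000) + (-0.15)(0.165000) + (-0.10)(0.097000) + (-0.30)(0.116750) = 0.146825
(I − A)⁻¹ = adj(I−A) / det(I−A) ≈
  [   2.1045     0.5857     1.0233     1.3009]
  [   1.1238     1.8662     0.9348     0.8888]
  [   0.6607     0.2486     2.0041     1.2498]
  [   0.7952     0.3508     1.2523     2.1744]
x = (I − A)⁻¹ d = adj(I−A)·d / det(I−A), with det(I−A) = 0.146825:
  x_1 = (0.309000·180 + 0.086000·340 + 0.150250·140 + 0.191000·400) / 0.146825 = 182.295 / 0.146825 ≈ 1241.6
  x_2 = (0.165000·180 + 0.274000·340 + 0.137250·140 + 0.130500·400) / 0.146825 = 194.275 / 0.146825 ≈ 1323.2
  x_3 = (0.097000·180 + 0.036500·340 + 0.294250·140 + 0.183500·400) / 0.146825 = 144.465 / 0.146825 ≈ 983.9
  x_4 = (0.116750·180 + 0.051500·340 + 0.183875·140 + 0.319250·400) / 0.146825 = 191.9675 / 0.146825 ≈ 1307.5

x_2 = 1323.2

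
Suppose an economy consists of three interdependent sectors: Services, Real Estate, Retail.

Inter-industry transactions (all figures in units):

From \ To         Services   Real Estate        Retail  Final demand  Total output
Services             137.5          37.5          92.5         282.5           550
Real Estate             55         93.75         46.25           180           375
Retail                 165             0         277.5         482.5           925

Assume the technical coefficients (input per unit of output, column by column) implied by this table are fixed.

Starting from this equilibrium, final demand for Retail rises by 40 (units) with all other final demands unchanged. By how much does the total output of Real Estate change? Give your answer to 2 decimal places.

Δx_2 = 5.24

Technical coefficients a_ij = z_ij / X_j:
  a_11 = 137.5/550 = 0.25, a_21 = 55/550 = 0.10, a_31 = 165/550 = 0.30
  a_12 = 37.5/375 = 0.10, a_22 = 93.75/375 = 0.25, a_32 = 0/375 = 0.00
  a_13 = 92.5/925 = 0.10, a_23 = 46.25/925 = 0.05, a_33 = 277.5/925 = 0.30
I − A =
  [   0.75    -0.10    -0.10]
  [  -0.10     0.75    -0.05]
  [  -0.30     0.00     0.70]
Cofactors of I−A, C_ij = (−1)^(i+j)·(minor ij) (rows/columns in the sector order above):
  C_11 = (0.75)(0.70) − (-0.05)(0.00) = 0.5250
  C_12 = −[(-0.10)(0.70) − (-0.05)(-0.30)] = 0.0850
  C_13 = (-0.10)(0.00) − (0.75)(-0.30) = 0.2250
  C_21 = −[(-0.10)(0.70) − (-0.10)(0.00)] = 0.0700
  C_22 = (0.75)(0.70) − (-0.10)(-0.30) = 0.4950
  C_23 = −[(0.75)(0.00) − (-0.10)(-0.30)] = 0.0300
  C_31 = (-0.10)(-0.05) − (-0.10)(0.75) = 0.0800
  C_32 = −[(0.75)(-0.05) − (-0.10)(-0.10)] = 0.0475
  C_33 = (0.75)(0.75) − (-0.10)(-0.10) = 0.5525
det(I−A) = Σ_j (I−A)_1j·C_1j = (0.75)(0.5250) + (-0.10)(0.0850) + (-0.10)(0.2250) = 0.36275
adj(I−A) = Cᵀ =
  [ 0.5250   0.0700   0.0800]
  [ 0.0850   0.4950   0.0475]
  [ 0.2250   0.0300   0.5525]
(I − A)⁻¹ = adj(I−A) / det(I−A) ≈
  [   1.4473     0.1930     0.2205]
  [   0.2343     1.3646     0.1309]
  [   0.6203     0.0827     1.5231]
Δx = (I − A)⁻¹ Δd with Δd having +40 in the Retail component and 0 elsewhere.
So Δx_2 = L_23 · (+40), where L_23 = adj(I−A)_23 / det(I−A) = 0.0475 / 0.36275.
Δx_2 = 0.0475 × (+40) / 0.36275 = 1.90 / 0.36275 ≈ 5.24.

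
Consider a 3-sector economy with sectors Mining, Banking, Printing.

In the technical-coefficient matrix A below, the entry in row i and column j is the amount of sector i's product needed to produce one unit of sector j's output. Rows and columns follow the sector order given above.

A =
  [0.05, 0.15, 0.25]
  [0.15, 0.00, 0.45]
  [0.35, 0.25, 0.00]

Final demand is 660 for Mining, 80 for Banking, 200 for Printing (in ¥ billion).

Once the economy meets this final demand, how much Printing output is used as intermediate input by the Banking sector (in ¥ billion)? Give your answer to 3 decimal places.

I − A =
  [   0.95    -0.15    -0.25]
  [  -0.15     1.00    -0.45]
  [  -0.35    -0.25     1.00]
Cofactors of I−A, C_ij = (−1)^(i+j)·(minor ij) (rows/columns in the sector order above):
  C_11 = (1.00)(1.00) − (-0.45)(-0.25) = 0.8875
  C_12 = −[(-0.15)(1.00) − (-0.45)(-0.35)] = 0.3075
  C_13 = (-0.15)(-0.25) − (1.00)(-0.35) = 0.3875
  C_21 = −[(-0.15)(1.00) − (-0.25)(-0.25)] = 0.2125
  C_22 = (0.95)(1.00) − (-0.25)(-0.35) = 0.8625
  C_23 = −[(0.95)(-0.25) − (-0.15)(-0.35)] = 0.2900
  C_31 = (-0.15)(-0.45) − (-0.25)(1.00) = 0.3175
  C_32 = −[(0.95)(-0.45) − (-0.25)(-0.15)] = 0.4650
  C_33 = (0.95)(1.00) − (-0.15)(-0.15) = 0.9275
det(I−A) = Σ_j (I−A)_1j·C_1j = (0.95)(0.8875) + (-0.15)(0.3075) + (-0.25)(0.3875) = 0.700125
adj(I−A) = Cᵀ =
  [ 0.8875   0.2125   0.3175]
  [ 0.3075   0.8625   0.4650]
  [ 0.3875   0.2900   0.9275]
(I − A)⁻¹ = adj(I−A) / det(I−A) ≈
  [   1.2676     0.3035     0.4535]
  [   0.4392     1.2319     0.6642]
  [   0.5535     0.4142     1.3248]
First solve x = (I − A)⁻¹ d = adj(I−A)·d / det(I−A); in particular x_2 = (0.3075·660 + 0.8625·80 + 0.4650·200) / 0.700125 = 364.95 / 0.700125 ≈ 521.26406.
Intermediate flow from 3 to 2: z_32 = a_32 · x_2 = 0.25 × 364.95 / 0.700125 = 91.2375 / 0.700125 ≈ 130.316.

z_32 = 130.316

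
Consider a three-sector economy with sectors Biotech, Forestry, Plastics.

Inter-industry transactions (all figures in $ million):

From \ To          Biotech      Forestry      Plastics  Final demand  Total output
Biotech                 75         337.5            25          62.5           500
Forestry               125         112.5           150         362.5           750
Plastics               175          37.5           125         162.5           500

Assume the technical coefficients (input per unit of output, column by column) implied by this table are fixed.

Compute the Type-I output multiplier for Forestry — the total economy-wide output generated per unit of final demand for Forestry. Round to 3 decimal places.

Technical coefficients a_ij = z_ij / X_j:
  a_BB = 75/500 = 0.15, a_FB = 125/500 = 0.25, a_PB = 175/500 = 0.35
  a_BF = 337.5/750 = 0.45, a_FF = 112.5/750 = 0.15, a_PF = 37.5/750 = 0.05
  a_BP = 25/500 = 0.05, a_FP = 150/500 = 0.30, a_PP = 125/500 = 0.25
I − A =
  [   0.85    -0.45    -0.05]
  [  -0.25     0.85    -0.30]
  [  -0.35    -0.05     0.75]
Cofactors of I−A, C_ij = (−1)^(i+j)·(minor ij) (rows/columns in the sector order above):
  C_11 = (0.85)(0.75) − (-0.30)(-0.05) = 0.6225
  C_12 = −[(-0.25)(0.75) − (-0.30)(-0.35)] = 0.2925
  C_13 = (-0.25)(-0.05) − (0.85)(-0.35) = 0.3100
  C_21 = −[(-0.45)(0.75) − (-0.05)(-0.05)] = 0.3400
  C_22 = (0.85)(0.75) − (-0.05)(-0.35) = 0.6200
  C_23 = −[(0.85)(-0.05) − (-0.45)(-0.35)] = 0.2000
  C_31 = (-0.45)(-0.30) − (-0.05)(0.85) = 0.1775
  C_32 = −[(0.85)(-0.30) − (-0.05)(-0.25)] = 0.2675
  C_33 = (0.85)(0.85) − (-0.45)(-0.25) = 0.6100
det(I−A) = Σ_j (I−A)_1j·C_1j = (0.85)(0.6225) + (-0.45)(0.2925) + (-0.05)(0.3100) = 0.3820
adj(I−A) = Cᵀ =
  [ 0.6225   0.3400   0.1775]
  [ 0.2925   0.6200   0.2675]
  [ 0.3100   0.2000   0.6100]
(I − A)⁻¹ = adj(I−A) / det(I−A) ≈
  [   1.6296     0.8901     0.4647]
  [   0.7657     1.6230     0.7003]
  [   0.8115     0.5236     1.5969]
The output multiplier for sector j is the column-j sum of the Leontief inverse (I − A)⁻¹ = adj(I−A) / det(I−A).
Column F of adj(I−A): (0.3400, 0.6200, 0.2000); det(I−A) = 0.3820.
m_F = (0.3400 + 0.6200 + 0.2000) / 0.3820 = 1.16 / 0.3820 ≈ 3.037.

m_F = 3.037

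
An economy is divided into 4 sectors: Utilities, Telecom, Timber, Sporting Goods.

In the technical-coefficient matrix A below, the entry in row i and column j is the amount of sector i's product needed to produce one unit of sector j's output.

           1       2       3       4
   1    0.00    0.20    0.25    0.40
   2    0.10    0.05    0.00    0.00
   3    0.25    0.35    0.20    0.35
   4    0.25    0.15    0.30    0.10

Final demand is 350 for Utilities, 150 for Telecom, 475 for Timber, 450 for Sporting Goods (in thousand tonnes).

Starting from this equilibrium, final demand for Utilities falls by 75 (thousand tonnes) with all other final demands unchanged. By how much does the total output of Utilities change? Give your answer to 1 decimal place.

Δx_1 = -116.8

I − A =
  [   1.00    -0.20    -0.25    -0.40]
  [  -0.10     0.95     0.00     0.00]
  [  -0.25    -0.35     0.80    -0.35]
  [  -0.25    -0.15    -0.30     0.90]
Compute the cofactors C_ij = (−1)^(i+j)·(3×3 minor ij) of I−A; the adjugate is their transpose:
adj(I−A) = Cᵀ =
  [ 0.584250   0.304875   0.327750   0.387125]
  [ 0.061500   0.426875   0.034500   0.040750]
  [ 0.333625   0.410000   0.736000   0.434500]
  [ 0.283750   0.292500   0.342125   0.675875]
det(I−A) = Σ_j (I−A)_1j·C_1j = (1.00)(0.584250) + (-0.20)(0.061500) + (-0.25)(0.333625) + (-0.40)(0.283750) = 0.37504375
(I − A)⁻¹ = adj(I−A) / det(I−A) ≈
  [   1.5578     0.8129     0.8739     1.0322]
  [   0.1640     1.1382     0.0920     0.1087]
  [   0.8896     1.0932     1.9624     1.1585]
  [   0.7566     0.7799     0.9122     1.8021]
Δx = (I − A)⁻¹ Δd with Δd having -75 in the Utilities component and 0 elsewhere.
So Δx_1 = L_11 · (-75), where L_11 = adj(I−A)_11 / det(I−A) = 0.584250 / 0.37504375.
Δx_1 = 0.584250 × (-75) / 0.37504375 = -43.81875 / 0.37504375 ≈ -116.8.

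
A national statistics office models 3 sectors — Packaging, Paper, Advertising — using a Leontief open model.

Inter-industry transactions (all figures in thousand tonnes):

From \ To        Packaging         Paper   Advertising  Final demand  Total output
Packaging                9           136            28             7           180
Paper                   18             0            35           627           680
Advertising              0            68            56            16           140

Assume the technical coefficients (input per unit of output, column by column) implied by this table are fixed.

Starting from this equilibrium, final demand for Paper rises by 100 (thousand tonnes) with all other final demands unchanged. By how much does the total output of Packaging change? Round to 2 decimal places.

Δx_1 = 26.30

Technical coefficients a_ij = z_ij / X_j:
  a_11 = 9/180 = 0.05, a_21 = 18/180 = 0.10, a_31 = 0/180 = 0.00
  a_12 = 136/680 = 0.20, a_22 = 0/680 = 0.00, a_32 = 68/680 = 0.10
  a_13 = 28/140 = 0.20, a_23 = 35/140 = 0.25, a_33 = 56/140 = 0.40
I − A =
  [   0.95    -0.20    -0.20]
  [  -0.10     1.00    -0.25]
  [   0.00    -0.10     0.60]
Cofactors of I−A, C_ij = (−1)^(i+j)·(minor ij) (rows/columns in the sector order above):
  C_11 = (1.00)(0.60) − (-0.25)(-0.10) = 0.5750
  C_12 = −[(-0.10)(0.60) − (-0.25)(0.00)] = 0.0600
  C_13 = (-0.10)(-0.10) − (1.00)(0.00) = 0.0100
  C_21 = −[(-0.20)(0.60) − (-0.20)(-0.10)] = 0.1400
  C_22 = (0.95)(0.60) − (-0.20)(0.00) = 0.5700
  C_23 = −[(0.95)(-0.10) − (-0.20)(0.00)] = 0.0950
  C_31 = (-0.20)(-0.25) − (-0.20)(1.00) = 0.2500
  C_32 = −[(0.95)(-0.25) − (-0.20)(-0.10)] = 0.2575
  C_33 = (0.95)(1.00) − (-0.20)(-0.10) = 0.9300
det(I−A) = Σ_j (I−A)_1j·C_1j = (0.95)(0.5750) + (-0.20)(0.0600) + (-0.20)(0.0100) = 0.53225
adj(I−A) = Cᵀ =
  [ 0.5750   0.1400   0.2500]
  [ 0.0600   0.5700   0.2575]
  [ 0.0100   0.0950   0.9300]
(I − A)⁻¹ = adj(I−A) / det(I−A) ≈
  [   1.0803     0.2630     0.4697]
  [   0.1127     1.0709     0.4838]
  [   0.0188     0.1785     1.7473]
Δx = (I − A)⁻¹ Δd with Δd having +100 in the Paper component and 0 elsewhere.
So Δx_1 = L_12 · (+100), where L_12 = adj(I−A)_12 / det(I−A) = 0.1400 / 0.53225.
Δx_1 = 0.1400 × (+100) / 0.53225 = 14.00 / 0.53225 ≈ 26.30.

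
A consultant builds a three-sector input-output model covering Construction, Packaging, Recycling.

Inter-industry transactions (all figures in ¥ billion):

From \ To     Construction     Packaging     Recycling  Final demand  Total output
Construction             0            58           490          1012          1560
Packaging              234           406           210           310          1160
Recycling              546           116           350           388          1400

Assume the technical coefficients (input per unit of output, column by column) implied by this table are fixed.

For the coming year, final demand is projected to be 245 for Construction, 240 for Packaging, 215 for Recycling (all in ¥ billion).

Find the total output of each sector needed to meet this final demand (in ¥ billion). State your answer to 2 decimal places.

Technical coefficients a_ij = z_ij / X_j:
  a_11 = 0/1560 = 0.00, a_21 = 234/1560 = 0.15, a_31 = 546/1560 = 0.35
  a_12 = 58/1160 = 0.05, a_22 = 406/1160 = 0.35, a_32 = 116/1160 = 0.10
  a_13 = 490/1400 = 0.35, a_23 = 210/1400 = 0.15, a_33 = 350/1400 = 0.25
I − A =
  [   1.00    -0.05    -0.35]
  [  -0.15     0.65    -0.15]
  [  -0.35    -0.10     0.75]
Cofactors of I−A, C_ij = (−1)^(i+j)·(minor ij) (rows/columns in the sector order above):
  C_11 = (0.65)(0.75) − (-0.15)(-0.10) = 0.4725
  C_12 = −[(-0.15)(0.75) − (-0.15)(-0.35)] = 0.1650
  C_13 = (-0.15)(-0.10) − (0.65)(-0.35) = 0.2425
  C_21 = −[(-0.05)(0.75) − (-0.35)(-0.10)] = 0.0725
  C_22 = (1.00)(0.75) − (-0.35)(-0.35) = 0.6275
  C_23 = −[(1.00)(-0.10) − (-0.05)(-0.35)] = 0.1175
  C_31 = (-0.05)(-0.15) − (-0.35)(0.65) = 0.2350
  C_32 = −[(1.00)(-0.15) − (-0.35)(-0.15)] = 0.2025
  C_33 = (1.00)(0.65) − (-0.05)(-0.15) = 0.6425
det(I−A) = Σ_j (I−A)_1j·C_1j = (1.00)(0.4725) + (-0.05)(0.1650) + (-0.35)(0.2425) = 0.379375
adj(I−A) = Cᵀ =
  [ 0.4725   0.0725   0.2350]
  [ 0.1650   0.6275   0.2025]
  [ 0.2425   0.1175   0.6425]
(I − A)⁻¹ = adj(I−A) / det(I−A) ≈
  [   1.2455     0.1911     0.6194]
  [   0.4349     1.6540     0.5338]
  [   0.6392     0.3097     1.6936]
x = (I − A)⁻¹ d = adj(I−A)·d / det(I−A), with det(I−A) = 0.379375:
  x_1 = (0.4725·245 + 0.0725·240 + 0.2350·215) / 0.379375 = 183.6875 / 0.379375 ≈ 484.18
  x_2 = (0.1650·245 + 0.6275·240 + 0.2025·215) / 0.379375 = 234.5625 / 0.379375 ≈ 618.29
  x_3 = (0.2425·245 + 0.1175·240 + 0.6425·215) / 0.379375 = 225.75 / 0.379375 ≈ 595.06

x_1 = 484.18, x_2 = 618.29, x_3 = 595.06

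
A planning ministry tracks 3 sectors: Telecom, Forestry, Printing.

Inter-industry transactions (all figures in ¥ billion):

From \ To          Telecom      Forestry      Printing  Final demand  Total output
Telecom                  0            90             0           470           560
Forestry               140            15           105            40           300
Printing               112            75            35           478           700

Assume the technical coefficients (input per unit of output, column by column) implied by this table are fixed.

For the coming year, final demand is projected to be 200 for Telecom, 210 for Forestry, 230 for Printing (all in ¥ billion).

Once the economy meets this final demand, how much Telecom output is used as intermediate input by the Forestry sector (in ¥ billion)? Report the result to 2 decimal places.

Technical coefficients a_ij = z_ij / X_j:
  a_11 = 0/560 = 0.00, a_21 = 140/560 = 0.25, a_31 = 112/560 = 0.20
  a_12 = 90/300 = 0.30, a_22 = 15/300 = 0.05, a_32 = 75/300 = 0.25
  a_13 = 0/700 = 0.00, a_23 = 105/700 = 0.15, a_33 = 35/700 = 0.05
I − A =
  [   1.00    -0.30     0.00]
  [  -0.25     0.95    -0.15]
  [  -0.20    -0.25     0.95]
Cofactors of I−A, C_ij = (−1)^(i+j)·(minor ij) (rows/columns in the sector order above):
  C_11 = (0.95)(0.95) − (-0.15)(-0.25) = 0.8650
  C_12 = −[(-0.25)(0.95) − (-0.15)(-0.20)] = 0.2675
  C_13 = (-0.25)(-0.25) − (0.95)(-0.20) = 0.2525
  C_21 = −[(-0.30)(0.95) − (0.00)(-0.25)] = 0.2850
  C_22 = (1.00)(0.95) − (0.00)(-0.20) = 0.9500
  C_23 = −[(1.00)(-0.25) − (-0.30)(-0.20)] = 0.3100
  C_31 = (-0.30)(-0.15) − (0.00)(0.95) = 0.0450
  C_32 = −[(1.00)(-0.15) − (0.00)(-0.25)] = 0.1500
  C_33 = (1.00)(0.95) − (-0.30)(-0.25) = 0.8750
det(I−A) = Σ_j (I−A)_1j·C_1j = (1.00)(0.8650) + (-0.30)(0.2675) + (0.00)(0.2525) = 0.78475
adj(I−A) = Cᵀ =
  [ 0.8650   0.2850   0.0450]
  [ 0.2675   0.9500   0.1500]
  [ 0.2525   0.3100   0.8750]
(I − A)⁻¹ = adj(I−A) / det(I−A) ≈
  [   1.1023     0.3632     0.0573]
  [   0.3409     1.2106     0.1911]
  [   0.3218     0.3950     1.1150]
First solve x = (I − A)⁻¹ d = adj(I−A)·d / det(I−A); in particular x_2 = (0.2675·200 + 0.9500·210 + 0.1500·230) / 0.78475 = 287.50 / 0.78475 ≈ 366.3587.
Intermediate flow from 1 to 2: z_12 = a_12 · x_2 = 0.30 × 287.50 / 0.78475 = 86.25 / 0.78475 ≈ 109.91.

z_12 = 109.91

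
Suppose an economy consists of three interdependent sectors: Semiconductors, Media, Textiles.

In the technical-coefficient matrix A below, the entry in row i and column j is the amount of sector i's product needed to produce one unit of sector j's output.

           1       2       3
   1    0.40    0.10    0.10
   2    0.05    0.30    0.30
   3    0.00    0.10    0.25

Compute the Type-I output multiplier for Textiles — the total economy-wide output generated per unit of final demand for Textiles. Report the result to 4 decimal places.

I − A =
  [   0.60    -0.10    -0.10]
  [  -0.05     0.70    -0.30]
  [   0.00    -0.10     0.75]
Cofactors of I−A, C_ij = (−1)^(i+j)·(minor ij) (rows/columns in the sector order above):
  C_11 = (0.70)(0.75) − (-0.30)(-0.10) = 0.4950
  C_12 = −[(-0.05)(0.75) − (-0.30)(0.00)] = 0.0375
  C_13 = (-0.05)(-0.10) − (0.70)(0.00) = 0.0050
  C_21 = −[(-0.10)(0.75) − (-0.10)(-0.10)] = 0.0850
  C_22 = (0.60)(0.75) − (-0.10)(0.00) = 0.4500
  C_23 = −[(0.60)(-0.10) − (-0.10)(0.00)] = 0.0600
  C_31 = (-0.10)(-0.30) − (-0.10)(0.70) = 0.1000
  C_32 = −[(0.60)(-0.30) − (-0.10)(-0.05)] = 0.1850
  C_33 = (0.60)(0.70) − (-0.10)(-0.05) = 0.4150
det(I−A) = Σ_j (I−A)_1j·C_1j = (0.60)(0.4950) + (-0.10)(0.0375) + (-0.10)(0.0050) = 0.29275
adj(I−A) = Cᵀ =
  [ 0.4950   0.0850   0.1000]
  [ 0.0375   0.4500   0.1850]
  [ 0.0050   0.0600   0.4150]
(I − A)⁻¹ = adj(I−A) / det(I−A) ≈
  [   1.69086     0.29035     0.34159]
  [   0.12810     1.53715     0.63194]
  [   0.01708     0.20495     1.41759]
The output multiplier for sector j is the column-j sum of the Leontief inverse (I − A)⁻¹ = adj(I−A) / det(I−A).
Column 3 of adj(I−A): (0.1000, 0.1850, 0.4150); det(I−A) = 0.29275.
m_3 = (0.1000 + 0.1850 + 0.4150) / 0.29275 = 0.70 / 0.29275 ≈ 2.3911.

m_3 = 2.3911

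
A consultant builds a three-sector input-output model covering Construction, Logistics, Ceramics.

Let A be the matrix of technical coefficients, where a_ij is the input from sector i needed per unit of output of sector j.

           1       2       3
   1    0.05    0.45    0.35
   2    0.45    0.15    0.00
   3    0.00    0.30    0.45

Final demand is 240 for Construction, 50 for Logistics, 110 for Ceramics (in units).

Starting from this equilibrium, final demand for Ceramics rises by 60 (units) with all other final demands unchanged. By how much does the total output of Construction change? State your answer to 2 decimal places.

Δx_1 = 62.52

I − A =
  [   0.95    -0.45    -0.35]
  [  -0.45     0.85     0.00]
  [   0.00    -0.30     0.55]
Cofactors of I−A, C_ij = (−1)^(i+j)·(minor ij) (rows/columns in the sector order above):
  C_11 = (0.85)(0.55) − (0.00)(-0.30) = 0.4675
  C_12 = −[(-0.45)(0.55) − (0.00)(0.00)] = 0.2475
  C_13 = (-0.45)(-0.30) − (0.85)(0.00) = 0.1350
  C_21 = −[(-0.45)(0.55) − (-0.35)(-0.30)] = 0.3525
  C_22 = (0.95)(0.55) − (-0.35)(0.00) = 0.5225
  C_23 = −[(0.95)(-0.30) − (-0.45)(0.00)] = 0.2850
  C_31 = (-0.45)(0.00) − (-0.35)(0.85) = 0.2975
  C_32 = −[(0.95)(0.00) − (-0.35)(-0.45)] = 0.1575
  C_33 = (0.95)(0.85) − (-0.45)(-0.45) = 0.6050
det(I−A) = Σ_j (I−A)_1j·C_1j = (0.95)(0.4675) + (-0.45)(0.2475) + (-0.35)(0.1350) = 0.2855
adj(I−A) = Cᵀ =
  [ 0.4675   0.3525   0.2975]
  [ 0.2475   0.5225   0.1575]
  [ 0.1350   0.2850   0.6050]
(I − A)⁻¹ = adj(I−A) / det(I−A) ≈
  [   1.6375     1.2347     1.0420]
  [   0.8669     1.8301     0.5517]
  [   0.4729     0.9982     2.1191]
Δx = (I − A)⁻¹ Δd with Δd having +60 in the Ceramics component and 0 elsewhere.
So Δx_1 = L_13 · (+60), where L_13 = adj(I−A)_13 / det(I−A) = 0.2975 / 0.2855.
Δx_1 = 0.2975 × (+60) / 0.2855 = 17.85 / 0.2855 ≈ 62.52.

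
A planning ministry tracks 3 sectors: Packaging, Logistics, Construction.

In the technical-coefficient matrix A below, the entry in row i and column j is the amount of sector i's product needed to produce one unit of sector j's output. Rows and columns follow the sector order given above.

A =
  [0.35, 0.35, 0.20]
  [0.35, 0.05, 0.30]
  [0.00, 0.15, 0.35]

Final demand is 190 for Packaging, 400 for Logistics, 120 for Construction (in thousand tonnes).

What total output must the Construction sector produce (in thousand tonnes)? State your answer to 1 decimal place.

I − A =
  [   0.65    -0.35    -0.20]
  [  -0.35     0.95    -0.30]
  [   0.00    -0.15     0.65]
Cofactors of I−A, C_ij = (−1)^(i+j)·(minor ij) (rows/columns in the sector order above):
  C_11 = (0.95)(0.65) − (-0.30)(-0.15) = 0.5725
  C_12 = −[(-0.35)(0.65) − (-0.30)(0.00)] = 0.2275
  C_13 = (-0.35)(-0.15) − (0.95)(0.00) = 0.0525
  C_21 = −[(-0.35)(0.65) − (-0.20)(-0.15)] = 0.2575
  C_22 = (0.65)(0.65) − (-0.20)(0.00) = 0.4225
  C_23 = −[(0.65)(-0.15) − (-0.35)(0.00)] = 0.0975
  C_31 = (-0.35)(-0.30) − (-0.20)(0.95) = 0.2950
  C_32 = −[(0.65)(-0.30) − (-0.20)(-0.35)] = 0.2650
  C_33 = (0.65)(0.95) − (-0.35)(-0.35) = 0.4950
det(I−A) = Σ_j (I−A)_1j·C_1j = (0.65)(0.5725) + (-0.35)(0.2275) + (-0.20)(0.0525) = 0.2820
adj(I−A) = Cᵀ =
  [ 0.5725   0.2575   0.2950]
  [ 0.2275   0.4225   0.2650]
  [ 0.0525   0.0975   0.4950]
(I − A)⁻¹ = adj(I−A) / det(I−A) ≈
  [   2.0301     0.9131     1.0461]
  [   0.8067     1.4982     0.9397]
  [   0.1862     0.3457     1.7553]
x = (I − A)⁻¹ d = adj(I−A)·d / det(I−A), with det(I−A) = 0.2820:
  x_P = (0.5725·190 + 0.2575·400 + 0.2950·120) / 0.2820 = 247.175 / 0.2820 ≈ 876.5
  x_L = (0.2275·190 + 0.4225·400 + 0.2650·120) / 0.2820 = 244.025 / 0.2820 ≈ 865.3
  x_C = (0.0525·190 + 0.0975·400 + 0.4950·120) / 0.2820 = 108.375 / 0.2820 ≈ 384.3

x_C = 384.3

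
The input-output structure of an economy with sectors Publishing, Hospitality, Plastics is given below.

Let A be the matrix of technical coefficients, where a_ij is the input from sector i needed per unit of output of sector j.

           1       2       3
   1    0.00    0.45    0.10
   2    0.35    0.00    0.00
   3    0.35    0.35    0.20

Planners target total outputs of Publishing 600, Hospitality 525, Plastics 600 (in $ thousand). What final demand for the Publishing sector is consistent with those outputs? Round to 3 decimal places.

d_1 = 303.750

I − A =
  [   1.00    -0.45    -0.10]
  [  -0.35     1.00     0.00]
  [  -0.35    -0.35     0.80]
d = (I − A) x:
  d_1 = (+1.00)·600 + (-0.45)·525 + (-0.10)·600 = 303.750
  d_2 = (-0.35)·600 + (+1.00)·525 + (+0.00)·600 = 315.000
  d_3 = (-0.35)·600 + (-0.35)·525 + (+0.80)·600 = 86.250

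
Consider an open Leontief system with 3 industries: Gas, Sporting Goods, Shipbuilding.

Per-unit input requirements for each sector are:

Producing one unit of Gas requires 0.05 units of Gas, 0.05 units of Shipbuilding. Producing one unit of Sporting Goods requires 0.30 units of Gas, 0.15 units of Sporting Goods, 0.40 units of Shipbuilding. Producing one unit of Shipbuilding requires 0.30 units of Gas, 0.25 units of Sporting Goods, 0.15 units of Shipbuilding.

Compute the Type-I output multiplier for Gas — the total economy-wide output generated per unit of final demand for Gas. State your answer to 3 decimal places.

I − A =
  [   0.95    -0.30    -0.30]
  [   0.00     0.85    -0.25]
  [  -0.05    -0.40     0.85]
Cofactors of I−A, C_ij = (−1)^(i+j)·(minor ij) (rows/columns in the sector order above):
  C_11 = (0.85)(0.85) − (-0.25)(-0.40) = 0.6225
  C_12 = −[(0.00)(0.85) − (-0.25)(-0.05)] = 0.0125
  C_13 = (0.00)(-0.40) − (0.85)(-0.05) = 0.0425
  C_21 = −[(-0.30)(0.85) − (-0.30)(-0.40)] = 0.3750
  C_22 = (0.95)(0.85) − (-0.30)(-0.05) = 0.7925
  C_23 = −[(0.95)(-0.40) − (-0.30)(-0.05)] = 0.3950
  C_31 = (-0.30)(-0.25) − (-0.30)(0.85) = 0.3300
  C_32 = −[(0.95)(-0.25) − (-0.30)(0.00)] = 0.2375
  C_33 = (0.95)(0.85) − (-0.30)(0.00) = 0.8075
det(I−A) = Σ_j (I−A)_1j·C_1j = (0.95)(0.6225) + (-0.30)(0.0125) + (-0.30)(0.0425) = 0.574875
adj(I−A) = Cᵀ =
  [ 0.6225   0.3750   0.3300]
  [ 0.0125   0.7925   0.2375]
  [ 0.0425   0.3950   0.8075]
(I − A)⁻¹ = adj(I−A) / det(I−A) ≈
  [   1.0828     0.6523     0.5740]
  [   0.0217     1.3786     0.4131]
  [   0.0739     0.6871     1.4047]
The output multiplier for sector j is the column-j sum of the Leontief inverse (I − A)⁻¹ = adj(I−A) / det(I−A).
Column 1 of adj(I−A): (0.6225, 0.0125, 0.0425); det(I−A) = 0.574875.
m_1 = (0.6225 + 0.0125 + 0.0425) / 0.574875 = 0.6775 / 0.574875 ≈ 1.179.

m_1 = 1.179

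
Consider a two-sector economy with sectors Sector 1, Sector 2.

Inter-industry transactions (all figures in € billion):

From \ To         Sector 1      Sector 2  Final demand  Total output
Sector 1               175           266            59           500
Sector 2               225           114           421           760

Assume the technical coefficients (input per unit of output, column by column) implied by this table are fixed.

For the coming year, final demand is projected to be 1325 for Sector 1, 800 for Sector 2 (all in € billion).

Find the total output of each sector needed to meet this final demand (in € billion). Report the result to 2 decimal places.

Technical coefficients a_ij = z_ij / X_j:
  a_11 = 175/500 = 0.35, a_21 = 225/500 = 0.45
  a_12 = 266/760 = 0.35, a_22 = 114/760 = 0.15
I − A =
  [   0.65    -0.35]
  [  -0.45     0.85]
det(I−A) = (0.65)(0.85) − (-0.35)(-0.45) = 0.3950
adj(I−A) = [[0.85, 0.35], [0.45, 0.65]]
(I − A)⁻¹ = adj(I−A) / det(I−A) ≈
  [   2.1519     0.8861]
  [   1.1392     1.6456]
x = (I − A)⁻¹ d = adj(I−A)·d / det(I−A), with det(I−A) = 0.3950:
  x_1 = (0.85·1325 + 0.35·800) / 0.3950 = 1406.25 / 0.3950 ≈ 3560.13
  x_2 = (0.45·1325 + 0.65·800) / 0.3950 = 1116.25 / 0.3950 ≈ 2825.95

x_1 = 3560.13, x_2 = 2825.95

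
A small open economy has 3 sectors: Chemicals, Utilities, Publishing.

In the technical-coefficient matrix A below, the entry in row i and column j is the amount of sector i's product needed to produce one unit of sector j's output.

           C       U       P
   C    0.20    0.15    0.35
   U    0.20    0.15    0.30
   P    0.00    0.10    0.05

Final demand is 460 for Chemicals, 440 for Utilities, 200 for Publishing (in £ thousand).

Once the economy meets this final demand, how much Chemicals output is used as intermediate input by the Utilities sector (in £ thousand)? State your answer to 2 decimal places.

I − A =
  [   0.80    -0.15    -0.35]
  [  -0.20     0.85    -0.30]
  [   0.00    -0.10     0.95]
Cofactors of I−A, C_ij = (−1)^(i+j)·(minor ij) (rows/columns in the sector order above):
  C_11 = (0.85)(0.95) − (-0.30)(-0.10) = 0.7775
  C_12 = −[(-0.20)(0.95) − (-0.30)(0.00)] = 0.1900
  C_13 = (-0.20)(-0.10) − (0.85)(0.00) = 0.0200
  C_21 = −[(-0.15)(0.95) − (-0.35)(-0.10)] = 0.1775
  C_22 = (0.80)(0.95) − (-0.35)(0.00) = 0.7600
  C_23 = −[(0.80)(-0.10) − (-0.15)(0.00)] = 0.0800
  C_31 = (-0.15)(-0.30) − (-0.35)(0.85) = 0.3425
  C_32 = −[(0.80)(-0.30) − (-0.35)(-0.20)] = 0.3100
  C_33 = (0.80)(0.85) − (-0.15)(-0.20) = 0.6500
det(I−A) = Σ_j (I−A)_1j·C_1j = (0.80)(0.7775) + (-0.15)(0.1900) + (-0.35)(0.0200) = 0.5865
adj(I−A) = Cᵀ =
  [ 0.7775   0.1775   0.3425]
  [ 0.1900   0.7600   0.3100]
  [ 0.0200   0.0800   0.6500]
(I − A)⁻¹ = adj(I−A) / det(I−A) ≈
  [   1.3257     0.3026     0.5840]
  [   0.3240     1.2958     0.5286]
  [   0.0341     0.1364     1.1083]
First solve x = (I − A)⁻¹ d = adj(I−A)·d / det(I−A); in particular x_U = (0.1900·460 + 0.7600·440 + 0.3100·200) / 0.5865 = 483.80 / 0.5865 ≈ 824.8934.
Intermediate flow from C to U: z_CU = a_CU · x_U = 0.15 × 483.80 / 0.5865 = 72.57 / 0.5865 ≈ 123.73.

z_CU = 123.73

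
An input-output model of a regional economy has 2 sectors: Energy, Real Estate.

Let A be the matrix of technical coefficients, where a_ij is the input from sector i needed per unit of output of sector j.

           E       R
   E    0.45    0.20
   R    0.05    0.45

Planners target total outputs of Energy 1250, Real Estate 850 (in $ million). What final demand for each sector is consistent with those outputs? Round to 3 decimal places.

I − A =
  [   0.55    -0.20]
  [  -0.05     0.55]
d = (I − A) x:
  d_E = (+0.55)·1250 + (-0.20)·850 = 517.500
  d_R = (-0.05)·1250 + (+0.55)·850 = 405.000

d_E = 517.500, d_R = 405.000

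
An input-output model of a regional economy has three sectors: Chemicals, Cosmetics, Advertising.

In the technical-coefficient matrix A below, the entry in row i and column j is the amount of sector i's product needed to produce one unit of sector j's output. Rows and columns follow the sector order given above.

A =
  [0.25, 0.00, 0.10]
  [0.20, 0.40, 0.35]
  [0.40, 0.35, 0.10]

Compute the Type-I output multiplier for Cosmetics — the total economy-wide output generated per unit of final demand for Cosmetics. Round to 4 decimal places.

m_2 = 3.3053

I − A =
  [   0.75     0.00    -0.10]
  [  -0.20     0.60    -0.35]
  [  -0.40    -0.35     0.90]
Cofactors of I−A, C_ij = (−1)^(i+j)·(minor ij) (rows/columns in the sector order above):
  C_11 = (0.60)(0.90) − (-0.35)(-0.35) = 0.4175
  C_12 = −[(-0.20)(0.90) − (-0.35)(-0.40)] = 0.3200
  C_13 = (-0.20)(-0.35) − (0.60)(-0.40) = 0.3100
  C_21 = −[(0.00)(0.90) − (-0.10)(-0.35)] = 0.0350
  C_22 = (0.75)(0.90) − (-0.10)(-0.40) = 0.6350
  C_23 = −[(0.75)(-0.35) − (0.00)(-0.40)] = 0.2625
  C_31 = (0.00)(-0.35) − (-0.10)(0.60) = 0.0600
  C_32 = −[(0.75)(-0.35) − (-0.10)(-0.20)] = 0.2825
  C_33 = (0.75)(0.60) − (0.00)(-0.20) = 0.4500
det(I−A) = Σ_j (I−A)_1j·C_1j = (0.75)(0.4175) + (0.00)(0.3200) + (-0.10)(0.3100) = 0.282125
adj(I−A) = Cᵀ =
  [ 0.4175   0.0350   0.0600]
  [ 0.3200   0.6350   0.2825]
  [ 0.3100   0.2625   0.4500]
(I − A)⁻¹ = adj(I−A) / det(I−A) ≈
  [   1.47984     0.12406     0.21267]
  [   1.13425     2.25078     1.00133]
  [   1.09880     0.93044     1.59504]
The output multiplier for sector j is the column-j sum of the Leontief inverse (I − A)⁻¹ = adj(I−A) / det(I−A).
Column 2 of adj(I−A): (0.0350, 0.6350, 0.2625); det(I−A) = 0.282125.
m_2 = (0.0350 + 0.6350 + 0.2625) / 0.282125 = 0.9325 / 0.282125 ≈ 3.3053.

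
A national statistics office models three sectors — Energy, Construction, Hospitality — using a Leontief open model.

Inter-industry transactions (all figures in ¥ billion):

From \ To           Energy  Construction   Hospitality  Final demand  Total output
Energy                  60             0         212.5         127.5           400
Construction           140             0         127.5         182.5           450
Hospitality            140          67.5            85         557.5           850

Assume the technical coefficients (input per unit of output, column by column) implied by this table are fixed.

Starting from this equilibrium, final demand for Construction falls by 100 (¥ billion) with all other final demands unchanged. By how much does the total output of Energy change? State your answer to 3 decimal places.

Δx_E = -5.812

Technical coefficients a_ij = z_ij / X_j:
  a_EE = 60/400 = 0.15, a_CE = 140/400 = 0.35, a_HE = 140/400 = 0.35
  a_EC = 0/450 = 0.00, a_CC = 0/450 = 0.00, a_HC = 67.5/450 = 0.15
  a_EH = 212.5/850 = 0.25, a_CH = 127.5/850 = 0.15, a_HH = 85/850 = 0.10
I − A =
  [   0.85     0.00    -0.25]
  [  -0.35     1.00    -0.15]
  [  -0.35    -0.15     0.90]
Cofactors of I−A, C_ij = (−1)^(i+j)·(minor ij) (rows/columns in the sector order above):
  C_11 = (1.00)(0.90) − (-0.15)(-0.15) = 0.8775
  C_12 = −[(-0.35)(0.90) − (-0.15)(-0.35)] = 0.3675
  C_13 = (-0.35)(-0.15) − (1.00)(-0.35) = 0.4025
  C_21 = −[(0.00)(0.90) − (-0.25)(-0.15)] = 0.0375
  C_22 = (0.85)(0.90) − (-0.25)(-0.35) = 0.6775
  C_23 = −[(0.85)(-0.15) − (0.00)(-0.35)] = 0.1275
  C_31 = (0.00)(-0.15) − (-0.25)(1.00) = 0.2500
  C_32 = −[(0.85)(-0.15) − (-0.25)(-0.35)] = 0.2150
  C_33 = (0.85)(1.00) − (0.00)(-0.35) = 0.8500
det(I−A) = Σ_j (I−A)_1j·C_1j = (0.85)(0.8775) + (0.00)(0.3675) + (-0.25)(0.4025) = 0.64525
adj(I−A) = Cᵀ =
  [ 0.8775   0.0375   0.2500]
  [ 0.3675   0.6775   0.2150]
  [ 0.4025   0.1275   0.8500]
(I − A)⁻¹ = adj(I−A) / det(I−A) ≈
  [   1.3599     0.0581     0.3874]
  [   0.5695     1.0500     0.3332]
  [   0.6238     0.1976     1.3173]
Δx = (I − A)⁻¹ Δd with Δd having -100 in the Construction component and 0 elsewhere.
So Δx_E = L_EC · (-100), where L_EC = adj(I−A)_EC / det(I−A) = 0.0375 / 0.64525.
Δx_E = 0.0375 × (-100) / 0.64525 = -3.75 / 0.64525 ≈ -5.812.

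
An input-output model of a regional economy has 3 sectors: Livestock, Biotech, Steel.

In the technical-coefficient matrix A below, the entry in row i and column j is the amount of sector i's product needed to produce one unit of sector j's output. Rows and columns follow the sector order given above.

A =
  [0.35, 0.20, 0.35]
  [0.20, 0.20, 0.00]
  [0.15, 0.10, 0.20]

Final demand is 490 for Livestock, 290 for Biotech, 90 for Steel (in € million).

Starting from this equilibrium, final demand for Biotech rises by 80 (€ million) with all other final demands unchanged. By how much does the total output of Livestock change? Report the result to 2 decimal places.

I − A =
  [   0.65    -0.20    -0.35]
  [  -0.20     0.80     0.00]
  [  -0.15    -0.10     0.80]
Cofactors of I−A, C_ij = (−1)^(i+j)·(minor ij) (rows/columns in the sector order above):
  C_11 = (0.80)(0.80) − (0.00)(-0.10) = 0.6400
  C_12 = −[(-0.20)(0.80) − (0.00)(-0.15)] = 0.1600
  C_13 = (-0.20)(-0.10) − (0.80)(-0.15) = 0.1400
  C_21 = −[(-0.20)(0.80) − (-0.35)(-0.10)] = 0.1950
  C_22 = (0.65)(0.80) − (-0.35)(-0.15) = 0.4675
  C_23 = −[(0.65)(-0.10) − (-0.20)(-0.15)] = 0.0950
  C_31 = (-0.20)(0.00) − (-0.35)(0.80) = 0.2800
  C_32 = −[(0.65)(0.00) − (-0.35)(-0.20)] = 0.0700
  C_33 = (0.65)(0.80) − (-0.20)(-0.20) = 0.4800
det(I−A) = Σ_j (I−A)_1j·C_1j = (0.65)(0.6400) + (-0.20)(0.1600) + (-0.35)(0.1400) = 0.3350
adj(I−A) = Cᵀ =
  [ 0.6400   0.1950   0.2800]
  [ 0.1600   0.4675   0.0700]
  [ 0.1400   0.0950   0.4800]
(I − A)⁻¹ = adj(I−A) / det(I−A) ≈
  [   1.9104     0.5821     0.8358]
  [   0.4776     1.3955     0.2090]
  [   0.4179     0.2836     1.4328]
Δx = (I − A)⁻¹ Δd with Δd having +80 in the Biotech component and 0 elsewhere.
So Δx_L = L_LB · (+80), where L_LB = adj(I−A)_LB / det(I−A) = 0.1950 / 0.3350.
Δx_L = 0.1950 × (+80) / 0.3350 = 15.60 / 0.3350 ≈ 46.57.

Δx_L = 46.57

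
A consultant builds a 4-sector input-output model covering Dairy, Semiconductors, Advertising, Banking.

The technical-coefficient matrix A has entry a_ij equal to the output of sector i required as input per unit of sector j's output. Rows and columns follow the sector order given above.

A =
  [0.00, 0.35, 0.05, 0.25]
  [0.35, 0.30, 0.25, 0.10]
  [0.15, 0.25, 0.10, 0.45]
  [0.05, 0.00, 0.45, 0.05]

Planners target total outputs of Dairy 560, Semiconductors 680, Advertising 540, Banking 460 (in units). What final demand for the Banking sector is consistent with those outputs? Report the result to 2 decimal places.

d_B = 166.00

I − A =
  [   1.00    -0.35    -0.05    -0.25]
  [  -0.35     0.70    -0.25    -0.10]
  [  -0.15    -0.25     0.90    -0.45]
  [  -0.05     0.00    -0.45     0.95]
d = (I − A) x:
  d_D = (+1.00)·560 + (-0.35)·680 + (-0.05)·540 + (-0.25)·460 = 180.00
  d_S = (-0.35)·560 + (+0.70)·680 + (-0.25)·540 + (-0.10)·460 = 99.00
  d_A = (-0.15)·560 + (-0.25)·680 + (+0.90)·540 + (-0.45)·460 = 25.00
  d_B = (-0.05)·560 + (+0.00)·680 + (-0.45)·540 + (+0.95)·460 = 166.00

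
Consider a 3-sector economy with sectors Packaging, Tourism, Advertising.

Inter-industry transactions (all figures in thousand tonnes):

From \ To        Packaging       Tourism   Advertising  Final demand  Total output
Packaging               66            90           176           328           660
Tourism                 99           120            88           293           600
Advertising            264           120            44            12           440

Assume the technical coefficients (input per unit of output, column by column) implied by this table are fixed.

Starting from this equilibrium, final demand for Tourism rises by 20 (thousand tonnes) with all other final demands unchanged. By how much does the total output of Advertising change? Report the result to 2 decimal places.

Technical coefficients a_ij = z_ij / X_j:
  a_11 = 66/660 = 0.10, a_21 = 99/660 = 0.15, a_31 = 264/660 = 0.40
  a_12 = 90/600 = 0.15, a_22 = 120/600 = 0.20, a_32 = 120/600 = 0.20
  a_13 = 176/440 = 0.40, a_23 = 88/440 = 0.20, a_33 = 44/440 = 0.10
I − A =
  [   0.90    -0.15    -0.40]
  [  -0.15     0.80    -0.20]
  [  -0.40    -0.20     0.90]
Cofactors of I−A, C_ij = (−1)^(i+j)·(minor ij) (rows/columns in the sector order above):
  C_11 = (0.80)(0.90) − (-0.20)(-0.20) = 0.6800
  C_12 = −[(-0.15)(0.90) − (-0.20)(-0.40)] = 0.2150
  C_13 = (-0.15)(-0.20) − (0.80)(-0.40) = 0.3500
  C_21 = −[(-0.15)(0.90) − (-0.40)(-0.20)] = 0.2150
  C_22 = (0.90)(0.90) − (-0.40)(-0.40) = 0.6500
  C_23 = −[(0.90)(-0.20) − (-0.15)(-0.40)] = 0.2400
  C_31 = (-0.15)(-0.20) − (-0.40)(0.80) = 0.3500
  C_32 = −[(0.90)(-0.20) − (-0.40)(-0.15)] = 0.2400
  C_33 = (0.90)(0.80) − (-0.15)(-0.15) = 0.6975
det(I−A) = Σ_j (I−A)_1j·C_1j = (0.90)(0.6800) + (-0.15)(0.2150) + (-0.40)(0.3500) = 0.43975
adj(I−A) = Cᵀ =
  [ 0.6800   0.2150   0.3500]
  [ 0.2150   0.6500   0.2400]
  [ 0.3500   0.2400   0.6975]
(I − A)⁻¹ = adj(I−A) / det(I−A) ≈
  [   1.5463     0.4889     0.7959]
  [   0.4889     1.4781     0.5458]
  [   0.7959     0.5458     1.5861]
Δx = (I − A)⁻¹ Δd with Δd having +20 in the Tourism component and 0 elsewhere.
So Δx_3 = L_32 · (+20), where L_32 = adj(I−A)_32 / det(I−A) = 0.2400 / 0.43975.
Δx_3 = 0.2400 × (+20) / 0.43975 = 4.80 / 0.43975 ≈ 10.92.

Δx_3 = 10.92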